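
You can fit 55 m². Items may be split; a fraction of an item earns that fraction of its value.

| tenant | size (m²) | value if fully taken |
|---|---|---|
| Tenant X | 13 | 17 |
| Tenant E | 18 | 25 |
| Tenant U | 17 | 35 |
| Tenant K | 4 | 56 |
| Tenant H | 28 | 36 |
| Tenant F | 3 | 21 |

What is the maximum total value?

154

Sort by value density: Tenant K 56/4≈14, Tenant F 21/3≈7, Tenant U 35/17≈2.06, Tenant E 25/18≈1.39, Tenant X 17/13≈1.31, Tenant H 36/28≈1.29.
All 4 m² of Tenant K fit (value 56) → 51 remain.
All 3 m² of Tenant F fit (value 21) → 48 remain.
All 17 m² of Tenant U fit (value 35) → 31 remain.
Tenant E: take in full, 18 m² for value 25 → 13 left.
Take all of Tenant X (13 m², value 17) → 0 m² left.
Total value = 154.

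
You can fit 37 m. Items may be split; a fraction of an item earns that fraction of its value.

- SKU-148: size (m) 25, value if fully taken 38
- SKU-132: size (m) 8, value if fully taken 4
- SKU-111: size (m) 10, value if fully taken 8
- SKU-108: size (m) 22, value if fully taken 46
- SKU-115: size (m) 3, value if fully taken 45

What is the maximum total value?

Rank by value-to-size ratio: SKU-115 45/3≈15, SKU-108 46/22≈2.09, SKU-148 38/25≈1.52, SKU-111 8/10≈0.8, SKU-132 4/8≈0.5.
SKU-115: take in full, 3 m for value 45 ; 34 left.
SKU-108: take in full, 22 m for value 46 ; 12 left.
Fill the last 12 m with part of SKU-148: 12/25 of it earns 18.24.
Total value = 109.24.

109.24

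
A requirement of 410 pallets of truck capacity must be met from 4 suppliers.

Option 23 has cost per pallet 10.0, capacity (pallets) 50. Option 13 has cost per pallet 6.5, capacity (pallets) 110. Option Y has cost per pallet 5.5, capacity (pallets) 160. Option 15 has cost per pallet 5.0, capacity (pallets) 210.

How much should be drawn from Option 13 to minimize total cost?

40

Fill from the cheapest supplier first.
Take 210 from Option 15 at 5.0 — need 200 more.
Option Y (5.5): use full 160 — 40 pallets to go.
Take 40 from Option 13 at 6.5 to finish.
Option 23: unused.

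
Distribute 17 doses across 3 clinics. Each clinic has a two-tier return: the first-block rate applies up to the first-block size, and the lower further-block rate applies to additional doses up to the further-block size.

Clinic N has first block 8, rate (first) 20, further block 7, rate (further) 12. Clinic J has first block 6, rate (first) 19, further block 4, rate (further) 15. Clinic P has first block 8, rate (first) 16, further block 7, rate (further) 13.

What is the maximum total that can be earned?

Treat each block as its own option and order by rate: Clinic N/T1 20 > Clinic J/T1 19 > Clinic P/T1 16 > Clinic J/T2 15 > Clinic P/T2 13 > Clinic N/T2 12.
Clinic N/T1 (20): +8 — 9 left.
Clinic J/T1 (19): +6 — 3 left.
3 remain; put them into Clinic P T1 at 16.
Total = 20×8 + 19×6 + 16×3 = 322.

322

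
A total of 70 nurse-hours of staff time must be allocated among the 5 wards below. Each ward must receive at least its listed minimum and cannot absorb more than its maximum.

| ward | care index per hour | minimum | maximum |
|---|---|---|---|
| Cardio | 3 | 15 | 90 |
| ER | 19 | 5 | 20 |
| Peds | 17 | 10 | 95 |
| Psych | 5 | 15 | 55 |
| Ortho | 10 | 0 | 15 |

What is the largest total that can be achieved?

840

Meeting every minimum uses 15+5+10+15+0 = 45 nurse-hours, leaving 25.
Order the wards by care index per hour: ER 19 > Peds 17 > Ortho 10 > Psych 5 > Cardio 3.
Give ER 15 more to hit its cap of 20 → 10 left.
Only 10 left; Peds takes them to reach 20.
Total = 3×15 + 19×20 + 17×20 + 5×15 = 840.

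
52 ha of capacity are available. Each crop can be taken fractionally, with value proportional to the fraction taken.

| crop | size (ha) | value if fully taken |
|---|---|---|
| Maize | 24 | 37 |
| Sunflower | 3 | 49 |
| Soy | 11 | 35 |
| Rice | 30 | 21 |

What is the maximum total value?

Sort by value density: Sunflower 49/3≈16.3, Soy 35/11≈3.18, Maize 37/24≈1.54, Rice 21/30≈0.7.
Take all of Sunflower (3 ha, value 49) ; 49 ha left.
Take all of Soy (11 ha, value 35) ; 38 ha left.
Take all of Maize (24 ha, value 37) ; 14 ha left.
14 ha left: a 14/30 share of Rice gives 21×14/30 = 9.8.
Total value = 130.8.

130.8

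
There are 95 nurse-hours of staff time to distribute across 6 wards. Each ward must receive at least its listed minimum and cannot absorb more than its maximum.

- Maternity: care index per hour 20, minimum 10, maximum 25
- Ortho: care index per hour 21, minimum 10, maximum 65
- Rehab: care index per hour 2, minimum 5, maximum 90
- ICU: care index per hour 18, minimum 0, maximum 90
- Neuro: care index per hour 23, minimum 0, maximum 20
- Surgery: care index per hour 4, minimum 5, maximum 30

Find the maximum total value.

1845

Meeting every minimum uses 10+10+5+0+0+5 = 30 nurse-hours, leaving 65.
Order the wards by care index per hour: Neuro 23 > Ortho 21 > Maternity 20 > ICU 18 > Surgery 4 > Rehab 2.
Neuro takes 20 more to reach its cap of 20 — 45 left.
Ortho: +45 (room for 55) → 55. Pool exhausted.
Total = 20×10 + 21×55 + 2×5 + 23×20 + 4×5 = 1845.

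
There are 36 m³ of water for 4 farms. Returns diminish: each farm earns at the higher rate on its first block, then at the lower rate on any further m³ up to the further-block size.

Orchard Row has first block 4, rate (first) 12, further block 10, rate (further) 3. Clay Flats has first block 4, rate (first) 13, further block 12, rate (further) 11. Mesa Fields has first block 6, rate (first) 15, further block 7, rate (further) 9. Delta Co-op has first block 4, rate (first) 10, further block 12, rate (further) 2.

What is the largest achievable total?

416

Rank every tier by rate: Mesa Fields/first 15 > Clay Flats/first 13 > Orchard Row/first 12 > Clay Flats/second 11 > Delta Co-op/first 10 > Mesa Fields/second 9 > Orchard Row/second 3 > Delta Co-op/second 2.
Mesa Fields first at 15: fill all 6 ; 30 left.
Clay Flats/first (13): +4 ; 26 left.
Orchard Row/first (12): +4 ; 22 left.
Clay Flats/second (11): +12 ; 10 left.
Delta Co-op first at 10: fill all 4 ; 6 left.
Mesa Fields second at 9: only 6 left, fill 6.
Total = 15×6 + 13×4 + 12×4 + 11×12 + 10×4 + 9×6 = 416.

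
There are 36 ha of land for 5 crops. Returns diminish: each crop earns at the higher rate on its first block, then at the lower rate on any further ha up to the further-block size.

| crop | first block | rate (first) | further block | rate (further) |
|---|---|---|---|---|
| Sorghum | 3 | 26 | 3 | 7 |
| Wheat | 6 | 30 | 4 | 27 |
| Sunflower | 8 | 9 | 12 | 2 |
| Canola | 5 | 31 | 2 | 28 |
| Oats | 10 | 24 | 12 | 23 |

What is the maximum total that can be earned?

955

Treat each block as its own option and order by rate: Canola/first 31 > Wheat/first 30 > Canola/second 28 > Wheat/second 27 > Sorghum/first 26 > Oats/first 24 > Oats/second 23 > Sunflower/first 9 > Sorghum/second 7 > Sunflower/second 2.
Canola/first (31): +5 → 31 left.
Wheat/first (30): +6 → 25 left.
Canola/second (28): +2 → 23 left.
Wheat second at 27: fill all 4 → 19 left.
Sorghum first at 26: fill all 3 → 16 left.
Oats first at 24: fill all 10 → 6 left.
Oats/second: +6 of 12 at 23; pool empty.
Total = 31×5 + 30×6 + 28×2 + 27×4 + 26×3 + 24×10 + 23×6 = 955.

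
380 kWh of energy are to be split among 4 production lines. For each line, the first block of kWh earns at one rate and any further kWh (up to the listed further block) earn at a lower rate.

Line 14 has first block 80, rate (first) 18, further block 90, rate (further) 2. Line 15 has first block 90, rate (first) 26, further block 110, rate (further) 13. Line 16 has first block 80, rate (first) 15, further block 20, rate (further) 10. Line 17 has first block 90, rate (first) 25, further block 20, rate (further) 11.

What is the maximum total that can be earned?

7750

Treat each block as its own option and order by rate: Line 15/tier1 26 > Line 17/tier1 25 > Line 14/tier1 18 > Line 16/tier1 15 > Line 15/tier2 13 > Line 17/tier2 11 > Line 16/tier2 10 > Line 14/tier2 2.
Fill Line 15 tier1 block (90 at 26) → 290 left.
Line 17/tier1 (25): +90 → 200 left.
Line 14 tier1 at 18: fill all 80 → 120 left.
Line 16 tier1 at 15: fill all 80 → 40 left.
Line 15 tier2 at 13: only 40 left, fill 40.
Total = 26×90 + 25×90 + 18×80 + 15×80 + 13×40 = 7750.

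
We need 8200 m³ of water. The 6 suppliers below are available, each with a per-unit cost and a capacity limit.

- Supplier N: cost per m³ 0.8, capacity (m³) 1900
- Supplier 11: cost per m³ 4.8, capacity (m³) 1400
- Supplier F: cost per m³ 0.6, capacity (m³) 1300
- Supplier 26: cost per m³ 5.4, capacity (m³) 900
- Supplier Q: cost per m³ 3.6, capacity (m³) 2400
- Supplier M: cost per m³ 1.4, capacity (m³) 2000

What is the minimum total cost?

Cheapest first:
Supplier F (0.6): use full 1300 ; 6900 m³ to go.
Take 1900 from Supplier N at 0.8 ; need 5000 more.
Supplier M (1.4): use full 2000 ; 3000 m³ to go.
Take 2400 from Supplier Q at 3.6 ; need 600 more.
Supplier 11 (4.8): take the remaining 600 ; done.
Supplier 26: unused.
Cost = 1300×0.6 + 1900×0.8 + 2000×1.4 + 2400×3.6 + 600×4.8 = 16620.

16620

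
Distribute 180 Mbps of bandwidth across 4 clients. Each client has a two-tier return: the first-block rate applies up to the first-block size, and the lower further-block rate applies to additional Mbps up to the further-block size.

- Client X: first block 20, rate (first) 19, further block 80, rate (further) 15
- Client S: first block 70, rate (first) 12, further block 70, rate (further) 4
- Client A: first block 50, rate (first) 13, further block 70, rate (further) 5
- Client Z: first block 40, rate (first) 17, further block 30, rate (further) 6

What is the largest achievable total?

2780

Rank every tier by rate: Client X/first 19 > Client Z/first 17 > Client X/second 15 > Client A/first 13 > Client S/first 12 > Client Z/second 6 > Client A/second 5 > Client S/second 4.
Client X first at 19: fill all 20 ; 160 left.
Fill Client Z first block (40 at 17) ; 120 left.
Client X second at 15: fill all 80 ; 40 left.
Client A/first: +40 of 50 at 13; pool empty.
Total = 19×20 + 17×40 + 15×80 + 13×40 = 2780.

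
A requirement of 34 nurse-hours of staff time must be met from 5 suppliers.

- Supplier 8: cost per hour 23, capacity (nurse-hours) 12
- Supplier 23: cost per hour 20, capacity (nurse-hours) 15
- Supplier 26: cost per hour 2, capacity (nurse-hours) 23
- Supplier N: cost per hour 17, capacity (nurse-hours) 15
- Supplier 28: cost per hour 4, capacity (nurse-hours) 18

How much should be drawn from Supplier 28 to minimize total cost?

11

Cheapest first:
Take 23 from Supplier 26 at 2 — need 11 more.
Supplier 28 (4): take the remaining 11 — done.
Supplier N, Supplier 23, Supplier 8: unused.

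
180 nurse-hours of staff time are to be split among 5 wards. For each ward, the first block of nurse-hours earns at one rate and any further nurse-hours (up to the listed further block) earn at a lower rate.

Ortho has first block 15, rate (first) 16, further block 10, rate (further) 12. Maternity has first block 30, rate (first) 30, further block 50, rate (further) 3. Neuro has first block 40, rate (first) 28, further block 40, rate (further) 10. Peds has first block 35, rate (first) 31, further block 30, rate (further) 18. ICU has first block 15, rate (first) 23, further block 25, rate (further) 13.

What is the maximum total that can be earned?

4425

Order all 10 blocks by rate: Peds/tier1 31 > Maternity/tier1 30 > Neuro/tier1 28 > ICU/tier1 23 > Peds/tier2 18 > Ortho/tier1 16 > ICU/tier2 13 > Ortho/tier2 12 > Neuro/tier2 10 > Maternity/tier2 3.
Peds/tier1 (31): +35 → 145 left.
Fill Maternity tier1 block (30 at 30) → 115 left.
Neuro/tier1 (28): +40 → 75 left.
ICU/tier1 (23): +15 → 60 left.
Peds tier2 at 18: fill all 30 → 30 left.
Ortho tier1 at 16: fill all 15 → 15 left.
ICU tier2 at 13: only 15 left, fill 15.
Total = 31×35 + 30×30 + 28×40 + 23×15 + 18×30 + 16×15 + 13×15 = 4425.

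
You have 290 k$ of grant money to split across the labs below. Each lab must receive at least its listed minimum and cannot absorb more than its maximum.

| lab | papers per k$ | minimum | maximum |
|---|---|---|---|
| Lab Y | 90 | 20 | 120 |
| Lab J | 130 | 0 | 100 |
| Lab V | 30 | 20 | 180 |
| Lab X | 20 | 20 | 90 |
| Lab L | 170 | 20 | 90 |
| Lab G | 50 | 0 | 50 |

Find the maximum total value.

34700

Meeting every minimum uses 20+0+20+20+20+0 = 80 k$, leaving 210.
Highest papers per k$ first: Lab L 170 > Lab J 130 > Lab Y 90 > Lab G 50 > Lab V 30 > Lab X 20.
Lab L: +70 to 90 (cap) — 140 left.
Give Lab J 100 more to hit its cap of 100 — 40 left.
Lab Y: +40 (room for 100) → 60. Pool exhausted.
Total = 90×60 + 130×100 + 30×20 + 20×20 + 170×90 = 34700.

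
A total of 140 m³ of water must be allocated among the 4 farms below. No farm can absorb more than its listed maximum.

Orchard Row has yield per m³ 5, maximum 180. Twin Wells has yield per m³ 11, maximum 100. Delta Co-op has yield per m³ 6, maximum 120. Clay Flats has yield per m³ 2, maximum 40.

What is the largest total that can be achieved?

1340

Rank by yield per m³: Twin Wells 11 > Delta Co-op 6 > Orchard Row 5 > Clay Flats 2.
Twin Wells: +100 to 100 (cap) ; 40 left.
Delta Co-op: +40 (room for 120) → 40. Pool exhausted.
Total = 11×100 + 6×40 = 1340.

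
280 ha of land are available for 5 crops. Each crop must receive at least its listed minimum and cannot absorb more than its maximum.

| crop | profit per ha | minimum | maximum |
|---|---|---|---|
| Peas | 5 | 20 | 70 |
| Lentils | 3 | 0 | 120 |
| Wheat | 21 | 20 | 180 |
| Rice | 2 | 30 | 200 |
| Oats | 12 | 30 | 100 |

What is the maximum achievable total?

Meeting every minimum uses 20+0+20+30+30 = 100 ha, leaving 180.
Rank by profit per ha: Wheat 21 > Oats 12 > Peas 5 > Lentils 3 > Rice 2.
Give Wheat 160 more to hit its cap of 180 → 20 left.
Only 20 left; Oats takes them to reach 50.
Total = 5×20 + 21×180 + 2×30 + 12×50 = 4540.

4540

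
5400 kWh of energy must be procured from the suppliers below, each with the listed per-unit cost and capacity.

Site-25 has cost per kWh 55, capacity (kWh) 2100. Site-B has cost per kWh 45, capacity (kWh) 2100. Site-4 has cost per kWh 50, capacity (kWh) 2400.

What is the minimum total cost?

Cheapest first:
Site-B at 45: take all 2100 kWh ; 3300 still needed.
Take 2400 from Site-4 at 50 ; need 900 more.
Site-25 (55): take the remaining 900 ; done.
Cost = 2100×45 + 2400×50 + 900×55 = 264000.

264000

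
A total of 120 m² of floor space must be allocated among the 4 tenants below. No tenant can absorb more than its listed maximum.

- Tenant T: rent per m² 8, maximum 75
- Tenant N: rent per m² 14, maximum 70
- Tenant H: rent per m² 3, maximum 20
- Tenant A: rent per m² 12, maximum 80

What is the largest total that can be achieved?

1580

Rank by rent per m²: Tenant N 14 > Tenant A 12 > Tenant T 8 > Tenant H 3.
Tenant N takes 70 to reach its cap of 70 ; 50 left.
Only 50 left; Tenant A takes them to reach 50.
Total = 14×70 + 12×50 = 1580.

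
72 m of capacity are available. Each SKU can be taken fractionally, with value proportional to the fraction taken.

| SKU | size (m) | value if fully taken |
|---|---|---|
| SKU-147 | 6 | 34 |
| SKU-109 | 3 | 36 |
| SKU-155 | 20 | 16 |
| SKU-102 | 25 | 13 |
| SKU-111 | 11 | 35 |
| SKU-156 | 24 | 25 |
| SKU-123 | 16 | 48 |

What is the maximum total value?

Sort by value density: SKU-109 36/3≈12, SKU-147 34/6≈5.67, SKU-111 35/11≈3.18, SKU-123 48/16≈3, SKU-156 25/24≈1.04, SKU-155 16/20≈0.8, SKU-102 13/25≈0.52.
SKU-109: take in full, 3 m for value 36 — 69 left.
All 6 m of SKU-147 fit (value 34) — 63 remain.
SKU-111: take in full, 11 m for value 35 — 52 left.
SKU-123: take in full, 16 m for value 48 — 36 left.
Take all of SKU-156 (24 m, value 25) — 12 m left.
12 m left: a 12/20 share of SKU-155 gives 16×12/20 = 9.6.
Total value = 187.6.

187.6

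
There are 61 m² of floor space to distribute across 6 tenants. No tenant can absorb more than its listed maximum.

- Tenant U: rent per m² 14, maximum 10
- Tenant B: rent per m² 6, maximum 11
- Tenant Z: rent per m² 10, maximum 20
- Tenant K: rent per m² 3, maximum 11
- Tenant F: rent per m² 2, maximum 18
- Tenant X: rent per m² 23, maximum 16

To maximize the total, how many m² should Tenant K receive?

4

Order the tenants by rent per m²: Tenant X 23 > Tenant U 14 > Tenant Z 10 > Tenant B 6 > Tenant K 3 > Tenant F 2.
Tenant X takes 16 to reach its cap of 16 — 45 left.
Give Tenant U 10 to hit its cap of 10 — 35 left.
Tenant Z: +20 to 20 (cap) — 15 left.
Tenant B takes 11 to reach its cap of 11 — 4 left.
Tenant K: +4 (room for 11) → 4. Pool exhausted.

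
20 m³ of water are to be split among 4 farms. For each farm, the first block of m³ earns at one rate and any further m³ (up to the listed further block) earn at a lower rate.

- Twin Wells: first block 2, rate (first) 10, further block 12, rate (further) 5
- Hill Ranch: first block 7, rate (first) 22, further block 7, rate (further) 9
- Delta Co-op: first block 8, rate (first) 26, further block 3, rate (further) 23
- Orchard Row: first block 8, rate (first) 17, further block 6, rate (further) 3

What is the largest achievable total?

465

Rank every tier by rate: Delta Co-op/first 26 > Delta Co-op/second 23 > Hill Ranch/first 22 > Orchard Row/first 17 > Twin Wells/first 10 > Hill Ranch/second 9 > Twin Wells/second 5 > Orchard Row/second 3.
Fill Delta Co-op first block (8 at 26) — 12 left.
Fill Delta Co-op second block (3 at 23) — 9 left.
Fill Hill Ranch first block (7 at 22) — 2 left.
2 remain; put them into Orchard Row first at 17.
Total = 26×8 + 23×3 + 22×7 + 17×2 = 465.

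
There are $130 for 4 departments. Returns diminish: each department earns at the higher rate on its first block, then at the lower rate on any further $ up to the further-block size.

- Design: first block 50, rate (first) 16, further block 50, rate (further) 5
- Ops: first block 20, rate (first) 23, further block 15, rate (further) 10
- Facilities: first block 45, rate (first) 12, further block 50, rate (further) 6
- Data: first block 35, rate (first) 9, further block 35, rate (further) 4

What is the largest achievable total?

1950

Treat each block as its own option and order by rate: Ops/tier1 23 > Design/tier1 16 > Facilities/tier1 12 > Ops/tier2 10 > Data/tier1 9 > Facilities/tier2 6 > Design/tier2 5 > Data/tier2 4.
Ops/tier1 (23): +20 → 110 left.
Design/tier1 (16): +50 → 60 left.
Fill Facilities tier1 block (45 at 12) → 15 left.
Ops tier2 at 10: fill all 15 → 0 left.
Total = 23×20 + 16×50 + 12×45 + 10×15 = 1950.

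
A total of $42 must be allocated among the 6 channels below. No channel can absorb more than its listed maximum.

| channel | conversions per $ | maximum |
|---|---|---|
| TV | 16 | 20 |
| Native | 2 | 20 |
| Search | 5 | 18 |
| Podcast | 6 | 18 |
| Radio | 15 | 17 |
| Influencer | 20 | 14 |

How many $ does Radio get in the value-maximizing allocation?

Order the channels by conversions per $: Influencer 20 > TV 16 > Radio 15 > Podcast 6 > Search 5 > Native 2.
Influencer: +14 to 14 (cap) — 28 left.
TV takes 20 to reach its cap of 20 — 8 left.
Only 8 left; Radio takes them to reach 8.

8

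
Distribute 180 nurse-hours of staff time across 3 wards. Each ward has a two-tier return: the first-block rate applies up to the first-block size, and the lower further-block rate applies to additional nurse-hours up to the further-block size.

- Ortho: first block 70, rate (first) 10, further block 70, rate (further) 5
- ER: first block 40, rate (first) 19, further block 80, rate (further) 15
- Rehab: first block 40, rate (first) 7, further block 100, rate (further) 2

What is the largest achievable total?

Rank every tier by rate: ER/tier1 19 > ER/tier2 15 > Ortho/tier1 10 > Rehab/tier1 7 > Ortho/tier2 5 > Rehab/tier2 2.
ER tier1 at 19: fill all 40 — 140 left.
Fill ER tier2 block (80 at 15) — 60 left.
Ortho tier1 at 10: only 60 left, fill 60.
Total = 19×40 + 15×80 + 10×60 = 2560.

2560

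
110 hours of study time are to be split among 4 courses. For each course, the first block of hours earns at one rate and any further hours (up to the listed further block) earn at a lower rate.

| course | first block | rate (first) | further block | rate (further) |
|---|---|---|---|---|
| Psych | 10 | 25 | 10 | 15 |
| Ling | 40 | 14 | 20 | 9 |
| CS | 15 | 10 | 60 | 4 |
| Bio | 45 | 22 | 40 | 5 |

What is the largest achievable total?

2000

Order all 8 blocks by rate: Psych/first 25 > Bio/first 22 > Psych/second 15 > Ling/first 14 > CS/first 10 > Ling/second 9 > Bio/second 5 > CS/second 4.
Fill Psych first block (10 at 25) ; 100 left.
Bio first at 22: fill all 45 ; 55 left.
Psych second at 15: fill all 10 ; 45 left.
Ling/first (14): +40 ; 5 left.
5 remain; put them into CS first at 10.
Total = 25×10 + 22×45 + 15×10 + 14×40 + 10×5 = 2000.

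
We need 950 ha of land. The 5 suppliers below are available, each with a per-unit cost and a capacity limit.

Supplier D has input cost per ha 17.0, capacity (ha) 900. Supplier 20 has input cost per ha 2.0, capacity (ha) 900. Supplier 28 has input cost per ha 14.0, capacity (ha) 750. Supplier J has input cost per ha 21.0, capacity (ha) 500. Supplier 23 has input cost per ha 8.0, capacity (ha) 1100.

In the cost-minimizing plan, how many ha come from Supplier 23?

50

Use suppliers in increasing cost order.
Supplier 20 (2.0): use full 900 — 50 ha to go.
Supplier 23 (8.0): take the remaining 50 — done.
Supplier 28, Supplier D, Supplier J: unused.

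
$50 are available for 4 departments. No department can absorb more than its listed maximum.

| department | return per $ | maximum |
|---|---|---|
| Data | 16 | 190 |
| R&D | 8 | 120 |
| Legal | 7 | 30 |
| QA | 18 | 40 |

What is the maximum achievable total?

880

Highest return per $ first: QA 18 > Data 16 > R&D 8 > Legal 7.
Give QA 40 to hit its cap of 40 — 10 left.
Data has room for 190 but only 10 remain, so it gets 10.
Total = 16×10 + 18×40 = 880.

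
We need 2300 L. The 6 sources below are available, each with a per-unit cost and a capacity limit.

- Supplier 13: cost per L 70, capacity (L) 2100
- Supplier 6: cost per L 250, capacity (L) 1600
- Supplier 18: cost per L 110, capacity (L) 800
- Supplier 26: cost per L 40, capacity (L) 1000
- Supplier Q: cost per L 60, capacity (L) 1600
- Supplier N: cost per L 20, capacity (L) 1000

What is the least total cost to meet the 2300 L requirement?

Use sources in increasing cost order.
Take 1000 from Supplier N at 20 — need 1300 more.
Take 1000 from Supplier 26 at 40 — need 300 more.
Supplier Q (60): take the remaining 300 — done.
Supplier 13, Supplier 18, Supplier 6: unused.
Cost = 1000×20 + 1000×40 + 300×60 = 78000.

78000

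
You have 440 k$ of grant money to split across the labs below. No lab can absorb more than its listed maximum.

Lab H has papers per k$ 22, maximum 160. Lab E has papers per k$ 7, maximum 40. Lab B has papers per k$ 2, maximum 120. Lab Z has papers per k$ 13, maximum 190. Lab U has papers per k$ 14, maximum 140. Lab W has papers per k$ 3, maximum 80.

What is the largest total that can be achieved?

7300

Highest papers per k$ first: Lab H 22 > Lab U 14 > Lab Z 13 > Lab E 7 > Lab W 3 > Lab B 2.
Lab H takes 160 to reach its cap of 160 → 280 left.
Lab U: +140 to 140 (cap) → 140 left.
Lab Z has room for 190 but only 140 remain, so it gets 140.
Total = 22×160 + 13×140 + 14×140 = 7300.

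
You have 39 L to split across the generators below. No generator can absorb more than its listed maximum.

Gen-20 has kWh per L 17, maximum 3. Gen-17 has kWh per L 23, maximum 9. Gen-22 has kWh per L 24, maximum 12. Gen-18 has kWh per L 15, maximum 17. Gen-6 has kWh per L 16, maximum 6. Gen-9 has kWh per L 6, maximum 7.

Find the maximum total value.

777

Highest kWh per L first: Gen-22 24 > Gen-17 23 > Gen-20 17 > Gen-6 16 > Gen-18 15 > Gen-9 6.
Gen-22 takes 12 to reach its cap of 12 ; 27 left.
Gen-17 takes 9 to reach its cap of 9 ; 18 left.
Give Gen-20 3 to hit its cap of 3 ; 15 left.
Give Gen-6 6 to hit its cap of 6 ; 9 left.
Gen-18 has room for 17 but only 9 remain, so it gets 9.
Total = 17×3 + 23×9 + 24×12 + 15×9 + 16×6 = 777.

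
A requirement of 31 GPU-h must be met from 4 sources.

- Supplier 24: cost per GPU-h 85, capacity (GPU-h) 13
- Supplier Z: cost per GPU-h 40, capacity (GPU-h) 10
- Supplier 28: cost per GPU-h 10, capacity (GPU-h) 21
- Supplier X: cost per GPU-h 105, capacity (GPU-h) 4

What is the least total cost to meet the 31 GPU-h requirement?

Use sources in increasing cost order.
Supplier 28 at 10: take all 21 GPU-h — 10 still needed.
Supplier Z at 40: take all 10 GPU-h — 0 still needed.
Supplier 24, Supplier X: unused.
Cost = 21×10 + 10×40 = 610.

610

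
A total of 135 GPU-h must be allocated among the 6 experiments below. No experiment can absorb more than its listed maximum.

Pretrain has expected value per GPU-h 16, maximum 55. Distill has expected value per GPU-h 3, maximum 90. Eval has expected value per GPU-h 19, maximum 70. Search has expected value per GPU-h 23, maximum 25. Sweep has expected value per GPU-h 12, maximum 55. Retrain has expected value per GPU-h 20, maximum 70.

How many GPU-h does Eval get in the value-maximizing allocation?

Highest expected value per GPU-h first: Search 23 > Retrain 20 > Eval 19 > Pretrain 16 > Sweep 12 > Distill 3.
Search: +25 to 25 (cap) — 110 left.
Give Retrain 70 to hit its cap of 70 — 40 left.
Only 40 left; Eval takes them to reach 40.

40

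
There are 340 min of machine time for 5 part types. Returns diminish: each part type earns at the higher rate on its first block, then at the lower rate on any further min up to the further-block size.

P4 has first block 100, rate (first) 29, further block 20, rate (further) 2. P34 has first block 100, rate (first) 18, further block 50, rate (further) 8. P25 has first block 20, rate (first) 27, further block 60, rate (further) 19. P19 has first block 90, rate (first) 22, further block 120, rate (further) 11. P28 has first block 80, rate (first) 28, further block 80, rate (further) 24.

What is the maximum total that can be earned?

8920

Order all 10 blocks by rate: P4/tier1 29 > P28/tier1 28 > P25/tier1 27 > P28/tier2 24 > P19/tier1 22 > P25/tier2 19 > P34/tier1 18 > P19/tier2 11 > P34/tier2 8 > P4/tier2 2.
P4/tier1 (29): +100 ; 240 left.
Fill P28 tier1 block (80 at 28) ; 160 left.
P25 tier1 at 27: fill all 20 ; 140 left.
P28 tier2 at 24: fill all 80 ; 60 left.
P19 tier1 at 22: only 60 left, fill 60.
Total = 29×100 + 28×80 + 27×20 + 24×80 + 22×60 = 8920.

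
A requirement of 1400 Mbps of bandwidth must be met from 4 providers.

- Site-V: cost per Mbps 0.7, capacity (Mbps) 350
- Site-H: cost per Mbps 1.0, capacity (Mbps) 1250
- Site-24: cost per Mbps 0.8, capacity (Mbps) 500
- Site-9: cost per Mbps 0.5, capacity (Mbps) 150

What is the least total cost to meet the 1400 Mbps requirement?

Fill from the cheapest provider first.
Site-9 (0.5): use full 150 ; 1250 Mbps to go.
Site-V (0.7): use full 350 ; 900 Mbps to go.
Site-24 (0.8): use full 500 ; 400 Mbps to go.
Site-H (1.0): take the remaining 400 ; done.
Cost = 150×0.5 + 350×0.7 + 500×0.8 + 400×1.0 = 1120.

1120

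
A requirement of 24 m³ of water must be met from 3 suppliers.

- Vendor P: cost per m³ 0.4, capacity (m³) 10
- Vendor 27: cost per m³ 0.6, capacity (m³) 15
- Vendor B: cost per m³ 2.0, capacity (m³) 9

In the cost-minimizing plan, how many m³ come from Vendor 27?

14

Use suppliers in increasing cost order.
Vendor P at 0.4: take all 10 m³ → 14 still needed.
Take 14 from Vendor 27 at 0.6 to finish.
Vendor B: unused.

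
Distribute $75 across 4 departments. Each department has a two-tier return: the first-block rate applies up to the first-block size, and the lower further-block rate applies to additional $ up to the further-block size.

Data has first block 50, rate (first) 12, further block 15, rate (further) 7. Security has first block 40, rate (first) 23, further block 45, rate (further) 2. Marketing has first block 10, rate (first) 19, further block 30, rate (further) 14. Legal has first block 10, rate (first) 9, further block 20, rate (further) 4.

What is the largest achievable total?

1460

Rank every tier by rate: Security/first 23 > Marketing/first 19 > Marketing/second 14 > Data/first 12 > Legal/first 9 > Data/second 7 > Legal/second 4 > Security/second 2.
Security first at 23: fill all 40 → 35 left.
Fill Marketing first block (10 at 19) → 25 left.
25 remain; put them into Marketing second at 14.
Total = 23×40 + 19×10 + 14×25 = 1460.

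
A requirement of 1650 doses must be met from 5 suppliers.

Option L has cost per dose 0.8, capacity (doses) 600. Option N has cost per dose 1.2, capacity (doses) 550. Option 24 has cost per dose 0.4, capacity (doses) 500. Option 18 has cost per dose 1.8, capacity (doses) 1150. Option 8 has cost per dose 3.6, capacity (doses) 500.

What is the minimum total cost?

1340

Cheapest first:
Option 24 (0.4): use full 500 — 1150 doses to go.
Option L (0.8): use full 600 — 550 doses to go.
Option N at 1.2: take all 550 doses — 0 still needed.
Option 18, Option 8: unused.
Cost = 500×0.4 + 600×0.8 + 550×1.2 = 1340.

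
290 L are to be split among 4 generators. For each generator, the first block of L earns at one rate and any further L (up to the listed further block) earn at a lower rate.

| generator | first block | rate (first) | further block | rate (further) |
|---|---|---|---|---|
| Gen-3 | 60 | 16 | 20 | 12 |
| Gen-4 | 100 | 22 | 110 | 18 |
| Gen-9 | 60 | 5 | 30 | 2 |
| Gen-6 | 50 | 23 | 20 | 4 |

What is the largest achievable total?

Order all 8 blocks by rate: Gen-6/tier1 23 > Gen-4/tier1 22 > Gen-4/tier2 18 > Gen-3/tier1 16 > Gen-3/tier2 12 > Gen-9/tier1 5 > Gen-6/tier2 4 > Gen-9/tier2 2.
Gen-6/tier1 (23): +50 → 240 left.
Gen-4/tier1 (22): +100 → 140 left.
Fill Gen-4 tier2 block (110 at 18) → 30 left.
Gen-3/tier1: +30 of 60 at 16; pool empty.
Total = 23×50 + 22×100 + 18×110 + 16×30 = 5810.

5810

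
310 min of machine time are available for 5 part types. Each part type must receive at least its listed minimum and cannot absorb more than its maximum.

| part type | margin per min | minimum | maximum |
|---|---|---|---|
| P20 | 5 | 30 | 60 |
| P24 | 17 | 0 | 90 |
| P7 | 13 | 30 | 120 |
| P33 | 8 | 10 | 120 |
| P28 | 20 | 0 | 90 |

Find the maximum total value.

Meeting every minimum uses 30+0+30+10+0 = 70 min, leaving 240.
Highest margin per min first: P28 20 > P24 17 > P7 13 > P33 8 > P20 5.
Give P28 90 more to hit its cap of 90 → 150 left.
P24: +90 to 90 (cap) → 60 left.
P7: +60 (room for 90) → 90. Pool exhausted.
Total = 5×30 + 17×90 + 13×90 + 8×10 + 20×90 = 4730.

4730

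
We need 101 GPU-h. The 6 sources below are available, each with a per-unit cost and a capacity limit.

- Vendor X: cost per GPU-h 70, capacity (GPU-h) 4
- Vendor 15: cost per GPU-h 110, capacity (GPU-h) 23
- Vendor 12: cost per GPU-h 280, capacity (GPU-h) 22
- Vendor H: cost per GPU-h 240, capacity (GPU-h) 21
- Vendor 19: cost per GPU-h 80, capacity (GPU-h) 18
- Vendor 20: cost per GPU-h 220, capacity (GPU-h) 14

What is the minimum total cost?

Use sources in increasing cost order.
Vendor X (70): use full 4 — 97 GPU-h to go.
Take 18 from Vendor 19 at 80 — need 79 more.
Take 23 from Vendor 15 at 110 — need 56 more.
Vendor 20 at 220: take all 14 GPU-h — 42 still needed.
Vendor H (240): use full 21 — 21 GPU-h to go.
Vendor 12 at 280: take 21 of its 22 — requirement met.
Cost = 4×70 + 18×80 + 23×110 + 14×220 + 21×240 + 21×280 = 18250.

18250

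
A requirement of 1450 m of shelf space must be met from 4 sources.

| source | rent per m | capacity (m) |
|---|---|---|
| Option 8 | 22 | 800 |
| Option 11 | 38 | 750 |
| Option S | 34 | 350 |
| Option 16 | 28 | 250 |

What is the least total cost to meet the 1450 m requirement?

Cheapest first:
Option 8 (22): use full 800 ; 650 m to go.
Take 250 from Option 16 at 28 ; need 400 more.
Option S at 34: take all 350 m ; 50 still needed.
Take 50 from Option 11 at 38 to finish.
Cost = 800×22 + 250×28 + 350×34 + 50×38 = 38400.

38400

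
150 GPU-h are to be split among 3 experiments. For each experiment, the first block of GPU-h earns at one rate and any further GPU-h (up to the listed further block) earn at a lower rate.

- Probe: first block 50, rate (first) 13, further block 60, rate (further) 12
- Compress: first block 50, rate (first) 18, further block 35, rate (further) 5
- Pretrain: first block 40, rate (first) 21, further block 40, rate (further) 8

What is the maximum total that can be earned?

2510

Treat each block as its own option and order by rate: Pretrain/T1 21 > Compress/T1 18 > Probe/T1 13 > Probe/T2 12 > Pretrain/T2 8 > Compress/T2 5.
Pretrain/T1 (21): +40 → 110 left.
Compress T1 at 18: fill all 50 → 60 left.
Fill Probe T1 block (50 at 13) → 10 left.
Probe T2 at 12: only 10 left, fill 10.
Total = 21×40 + 18×50 + 13×50 + 12×10 = 2510.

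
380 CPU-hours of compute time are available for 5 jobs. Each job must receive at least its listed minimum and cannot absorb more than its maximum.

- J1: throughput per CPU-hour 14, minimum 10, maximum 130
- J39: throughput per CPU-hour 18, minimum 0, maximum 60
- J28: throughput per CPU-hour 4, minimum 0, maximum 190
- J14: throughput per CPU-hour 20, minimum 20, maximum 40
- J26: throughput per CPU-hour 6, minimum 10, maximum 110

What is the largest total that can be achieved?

4520

Meeting every minimum uses 10+0+0+20+10 = 40 CPU-hours, leaving 340.
Highest throughput per CPU-hour first: J14 20 > J39 18 > J1 14 > J26 6 > J28 4.
Give J14 20 more to hit its cap of 40 — 320 left.
Give J39 60 more to hit its cap of 60 — 260 left.
J1: +120 to 130 (cap) — 140 left.
Give J26 100 more to hit its cap of 110 — 40 left.
J28: +40 (room for 190) → 40. Pool exhausted.
Total = 14×130 + 18×60 + 4×40 + 20×40 + 6×110 = 4520.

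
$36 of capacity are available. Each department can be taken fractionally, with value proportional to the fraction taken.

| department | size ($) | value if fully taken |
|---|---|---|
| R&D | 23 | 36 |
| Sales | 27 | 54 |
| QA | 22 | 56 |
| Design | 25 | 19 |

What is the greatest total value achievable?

84

Sort by value density: QA 56/22≈2.55, Sales 54/27≈2, R&D 36/23≈1.57, Design 19/25≈0.76.
All 22 $ of QA fit (value 56) → 14 remain.
14 $ left: a 14/27 share of Sales gives 54×14/27 = 28.
Total value = 84.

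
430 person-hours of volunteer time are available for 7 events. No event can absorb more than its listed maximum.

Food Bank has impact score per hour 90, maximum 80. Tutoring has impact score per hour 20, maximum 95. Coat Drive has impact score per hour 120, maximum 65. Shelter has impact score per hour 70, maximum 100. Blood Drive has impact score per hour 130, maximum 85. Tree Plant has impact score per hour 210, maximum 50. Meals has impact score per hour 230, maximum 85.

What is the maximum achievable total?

60650

Order the events by impact score per hour: Meals 230 > Tree Plant 210 > Blood Drive 130 > Coat Drive 120 > Food Bank 90 > Shelter 70 > Tutoring 20.
Meals: +85 to 85 (cap) ; 345 left.
Tree Plant takes 50 to reach its cap of 50 ; 295 left.
Blood Drive: +85 to 85 (cap) ; 210 left.
Coat Drive: +65 to 65 (cap) ; 145 left.
Give Food Bank 80 to hit its cap of 80 ; 65 left.
Shelter has room for 100 but only 65 remain, so it gets 65.
Total = 90×80 + 120×65 + 70×65 + 130×85 + 210×50 + 230×85 = 60650.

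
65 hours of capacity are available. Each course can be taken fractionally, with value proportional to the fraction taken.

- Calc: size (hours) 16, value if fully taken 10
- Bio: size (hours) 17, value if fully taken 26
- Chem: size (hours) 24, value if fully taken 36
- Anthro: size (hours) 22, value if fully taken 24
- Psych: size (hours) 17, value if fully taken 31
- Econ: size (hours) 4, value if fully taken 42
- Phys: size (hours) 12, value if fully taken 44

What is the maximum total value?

165.5

Best value per unit of size first: Econ 42/4≈10.5, Phys 44/12≈3.67, Psych 31/17≈1.82, Bio 26/17≈1.53, Chem 36/24≈1.5, Anthro 24/22≈1.09, Calc 10/16≈0.625.
Econ: take in full, 4 hours for value 42 ; 61 left.
Take all of Phys (12 hours, value 44) ; 49 hours left.
Take all of Psych (17 hours, value 31) ; 32 hours left.
Take all of Bio (17 hours, value 26) ; 15 hours left.
15 hours left: a 15/24 share of Chem gives 36×15/24 = 22.5.
Total value = 165.5.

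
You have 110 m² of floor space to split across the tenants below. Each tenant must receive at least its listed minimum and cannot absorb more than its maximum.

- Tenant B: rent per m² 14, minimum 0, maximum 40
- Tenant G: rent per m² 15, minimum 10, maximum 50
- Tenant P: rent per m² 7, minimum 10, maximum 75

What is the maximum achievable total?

1450

Meeting every minimum uses 0+10+10 = 20 m², leaving 90.
Highest rent per m² first: Tenant G 15 > Tenant B 14 > Tenant P 7.
Give Tenant G 40 more to hit its cap of 50 → 50 left.
Tenant B: +40 to 40 (cap) → 10 left.
Tenant P has room for 65 more but only 10 remain, so it gets 20.
Total = 14×40 + 15×50 + 7×20 = 1450.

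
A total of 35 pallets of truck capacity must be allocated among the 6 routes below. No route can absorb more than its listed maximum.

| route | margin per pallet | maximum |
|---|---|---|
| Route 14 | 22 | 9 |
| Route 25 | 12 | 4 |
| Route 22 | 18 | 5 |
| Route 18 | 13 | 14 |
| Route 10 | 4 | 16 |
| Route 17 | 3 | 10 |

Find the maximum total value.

Highest margin per pallet first: Route 14 22 > Route 22 18 > Route 18 13 > Route 25 12 > Route 10 4 > Route 17 3.
Route 14: +9 to 9 (cap) — 26 left.
Route 22 takes 5 to reach its cap of 5 — 21 left.
Route 18: +14 to 14 (cap) — 7 left.
Route 25: +4 to 4 (cap) — 3 left.
Only 3 left; Route 10 takes them to reach 3.
Total = 22×9 + 12×4 + 18×5 + 13×14 + 4×3 = 530.

530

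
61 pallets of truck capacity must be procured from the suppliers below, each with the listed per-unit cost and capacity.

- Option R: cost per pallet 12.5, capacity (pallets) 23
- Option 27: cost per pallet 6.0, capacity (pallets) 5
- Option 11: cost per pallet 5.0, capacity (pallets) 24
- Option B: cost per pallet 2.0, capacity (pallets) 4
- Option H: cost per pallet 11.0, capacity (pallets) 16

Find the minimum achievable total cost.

484

Fill from the cheapest supplier first.
Option B at 2.0: take all 4 pallets ; 57 still needed.
Take 24 from Option 11 at 5.0 ; need 33 more.
Take 5 from Option 27 at 6.0 ; need 28 more.
Option H at 11.0: take all 16 pallets ; 12 still needed.
Option R (12.5): take the remaining 12 ; done.
Cost = 4×2.0 + 24×5.0 + 5×6.0 + 16×11.0 + 12×12.5 = 484.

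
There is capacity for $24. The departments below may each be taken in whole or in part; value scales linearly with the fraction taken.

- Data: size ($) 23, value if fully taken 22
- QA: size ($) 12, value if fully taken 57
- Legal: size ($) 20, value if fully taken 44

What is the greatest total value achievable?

Best value per unit of size first: QA 57/12≈4.75, Legal 44/20≈2.2, Data 22/23≈0.957.
Take all of QA (12 $, value 57) — 12 $ left.
Fill the last 12 $ with part of Legal: 12/20 of it earns 26.4.
Total value = 83.4.

83.4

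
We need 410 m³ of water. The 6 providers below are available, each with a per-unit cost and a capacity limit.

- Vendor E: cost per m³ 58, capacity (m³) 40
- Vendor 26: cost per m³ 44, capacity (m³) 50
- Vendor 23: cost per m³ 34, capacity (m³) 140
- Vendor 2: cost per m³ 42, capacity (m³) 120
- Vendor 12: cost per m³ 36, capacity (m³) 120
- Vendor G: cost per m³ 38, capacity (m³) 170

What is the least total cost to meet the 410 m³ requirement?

14780

Cheapest first:
Vendor 23 (34): use full 140 — 270 m³ to go.
Vendor 12 at 36: take all 120 m³ — 150 still needed.
Take 150 from Vendor G at 38 to finish.
Vendor 2, Vendor 26, Vendor E: unused.
Cost = 140×34 + 120×36 + 150×38 = 14780.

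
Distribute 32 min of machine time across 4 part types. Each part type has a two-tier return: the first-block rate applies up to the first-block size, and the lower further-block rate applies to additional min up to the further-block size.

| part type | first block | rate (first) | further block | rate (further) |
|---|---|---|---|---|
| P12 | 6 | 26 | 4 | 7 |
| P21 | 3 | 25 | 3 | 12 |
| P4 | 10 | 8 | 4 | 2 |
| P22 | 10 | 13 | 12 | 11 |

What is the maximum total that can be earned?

Rank every tier by rate: P12/first 26 > P21/first 25 > P22/first 13 > P21/second 12 > P22/second 11 > P4/first 8 > P12/second 7 > P4/second 2.
P12 first at 26: fill all 6 → 26 left.
Fill P21 first block (3 at 25) → 23 left.
P22 first at 13: fill all 10 → 13 left.
Fill P21 second block (3 at 12) → 10 left.
10 remain; put them into P22 second at 11.
Total = 26×6 + 25×3 + 13×10 + 12×3 + 11×10 = 507.

507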